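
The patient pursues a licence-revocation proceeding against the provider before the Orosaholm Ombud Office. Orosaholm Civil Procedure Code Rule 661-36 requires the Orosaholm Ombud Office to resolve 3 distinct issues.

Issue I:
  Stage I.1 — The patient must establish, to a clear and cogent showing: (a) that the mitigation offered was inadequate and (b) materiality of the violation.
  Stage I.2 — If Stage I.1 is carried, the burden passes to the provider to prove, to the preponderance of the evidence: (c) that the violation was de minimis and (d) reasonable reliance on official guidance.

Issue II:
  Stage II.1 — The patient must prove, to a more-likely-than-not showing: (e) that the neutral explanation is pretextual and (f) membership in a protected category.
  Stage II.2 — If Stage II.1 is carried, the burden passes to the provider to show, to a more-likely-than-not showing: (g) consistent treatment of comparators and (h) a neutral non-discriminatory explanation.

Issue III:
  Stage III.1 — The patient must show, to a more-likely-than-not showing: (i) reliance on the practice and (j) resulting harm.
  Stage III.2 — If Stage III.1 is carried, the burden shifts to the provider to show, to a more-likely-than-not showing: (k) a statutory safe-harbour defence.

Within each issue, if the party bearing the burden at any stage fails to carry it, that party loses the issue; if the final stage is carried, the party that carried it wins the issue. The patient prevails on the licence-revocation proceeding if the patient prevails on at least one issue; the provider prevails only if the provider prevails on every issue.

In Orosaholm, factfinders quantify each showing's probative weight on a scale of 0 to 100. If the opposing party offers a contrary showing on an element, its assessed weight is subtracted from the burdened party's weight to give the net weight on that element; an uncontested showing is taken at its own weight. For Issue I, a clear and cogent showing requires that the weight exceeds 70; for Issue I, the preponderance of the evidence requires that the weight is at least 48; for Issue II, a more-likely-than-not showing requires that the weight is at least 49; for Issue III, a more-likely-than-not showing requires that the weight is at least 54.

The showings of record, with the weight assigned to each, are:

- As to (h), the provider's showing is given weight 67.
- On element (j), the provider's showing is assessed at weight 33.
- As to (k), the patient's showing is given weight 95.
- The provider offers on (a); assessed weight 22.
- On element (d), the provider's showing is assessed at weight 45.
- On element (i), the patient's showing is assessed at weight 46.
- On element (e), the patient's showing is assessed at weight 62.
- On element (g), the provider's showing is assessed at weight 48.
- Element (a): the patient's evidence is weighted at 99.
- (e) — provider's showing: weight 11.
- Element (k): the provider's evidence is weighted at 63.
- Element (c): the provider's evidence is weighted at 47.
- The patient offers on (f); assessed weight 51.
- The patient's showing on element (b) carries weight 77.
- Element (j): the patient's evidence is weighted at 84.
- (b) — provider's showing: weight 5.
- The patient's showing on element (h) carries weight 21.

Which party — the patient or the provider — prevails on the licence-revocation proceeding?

— Issue I —
Stage I.1 (patient, a clear and cogent showing, weight exceeds 70): (a) net 99−22=77 > 70 — meets; (b) net 77−5=72 > 70 — meets.
  Stage I.1 carried; the burden shifts to the provider.
Stage I.2 (provider, the preponderance of the evidence, weight is at least 48): (c) 47 < 48 — fails; (d) 45 < 48 — fails.
  Stage I.2 not carried; the provider fails its burden.
The analysis ends at Stage I.2; the patient prevails on this issue.
— Issue II —
Stage II.1 — burden on patient; standard: a more-likely-than-not showing (weight is at least 49).
    (e): 62 − 11 = 51 ≥ 49 [met]
    (f): 51 ≥ 49 [met]
  All elements met. The burden passes to the provider.
Stage II.2 — burden on provider; standard: a more-likely-than-not showing (weight is at least 49).
    (g): 48 < 49 [not met]
    (h): 67 − 21 = 46 < 49 [not met]
  The provider does not carry Stage II.2.
So the patient prevails on this issue.
— Issue III —
Stage III.1 — burden on patient; standard: a more-likely-than-not showing (weight is at least 54).
    (i): 46 < 54 [not met]
    (j): 84 − 33 = 51 < 54 [not met]
  Not every element is met, so the patient fails to carry Stage III.1.
So the provider prevails on this issue.
Per-issue: Issue I → patient; Issue II → patient; Issue III → provider. The patient must prevail on at least one issue; overall, the patient prevails.

patient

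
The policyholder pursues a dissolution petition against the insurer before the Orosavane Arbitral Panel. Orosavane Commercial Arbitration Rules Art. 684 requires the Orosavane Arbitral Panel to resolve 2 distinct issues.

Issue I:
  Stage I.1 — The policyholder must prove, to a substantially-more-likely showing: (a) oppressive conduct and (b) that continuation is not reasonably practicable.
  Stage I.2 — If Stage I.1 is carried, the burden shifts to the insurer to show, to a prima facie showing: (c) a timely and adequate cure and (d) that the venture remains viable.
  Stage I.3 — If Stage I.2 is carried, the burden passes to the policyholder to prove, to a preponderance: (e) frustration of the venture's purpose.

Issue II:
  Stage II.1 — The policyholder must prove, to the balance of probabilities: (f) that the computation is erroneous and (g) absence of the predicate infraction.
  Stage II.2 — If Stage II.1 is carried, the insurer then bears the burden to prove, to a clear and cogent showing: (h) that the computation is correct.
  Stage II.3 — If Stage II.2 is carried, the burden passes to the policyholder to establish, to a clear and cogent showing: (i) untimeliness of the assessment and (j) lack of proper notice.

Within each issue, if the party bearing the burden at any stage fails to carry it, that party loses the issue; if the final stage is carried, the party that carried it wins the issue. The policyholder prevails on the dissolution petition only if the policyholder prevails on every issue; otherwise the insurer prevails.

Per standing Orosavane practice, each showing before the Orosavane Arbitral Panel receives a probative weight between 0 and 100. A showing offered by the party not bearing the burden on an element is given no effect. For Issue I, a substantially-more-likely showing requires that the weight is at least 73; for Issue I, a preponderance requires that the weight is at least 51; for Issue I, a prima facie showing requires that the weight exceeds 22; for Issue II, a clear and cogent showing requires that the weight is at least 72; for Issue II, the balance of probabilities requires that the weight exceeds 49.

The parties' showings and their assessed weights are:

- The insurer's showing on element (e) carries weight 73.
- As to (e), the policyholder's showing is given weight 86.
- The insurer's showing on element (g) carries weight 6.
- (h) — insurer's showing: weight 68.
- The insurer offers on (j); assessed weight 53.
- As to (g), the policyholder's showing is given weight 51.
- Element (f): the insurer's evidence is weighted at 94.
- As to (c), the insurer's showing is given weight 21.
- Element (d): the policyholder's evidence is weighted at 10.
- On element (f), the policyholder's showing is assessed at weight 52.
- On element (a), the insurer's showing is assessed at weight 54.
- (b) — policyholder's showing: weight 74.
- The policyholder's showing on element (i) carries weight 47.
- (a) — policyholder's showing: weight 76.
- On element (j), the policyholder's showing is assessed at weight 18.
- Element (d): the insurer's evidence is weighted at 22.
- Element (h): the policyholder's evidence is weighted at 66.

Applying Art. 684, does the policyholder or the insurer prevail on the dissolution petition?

policyholder

— Issue I —
Stage I.1 — burden on policyholder; standard: a substantially-more-likely showing (weight is at least 73).
    (a): 76 (insurer's 54 disregarded) ≥ 73 [met]
    (b): 74 ≥ 73 [met]
  The policyholder carries Stage I.1; the insurer now bears the burden.
Stage I.2 — burden on insurer; standard: a prima facie showing (weight exceeds 22).
    (c): 21 ≤ 22 [not met]
    (d): 22 (policyholder's 10 disregarded) ≤ 22 [not met]
  Not every element is met, so the insurer fails to carry Stage I.2.
So the policyholder prevails on this issue.
— Issue II —
At Stage II.1 the policyholder must meet the balance of probabilities (weight exceeds 49): on (f) the weight is 52 (the insurer's 94 is given no effect), > 49, so (f) meets the standard; on (g) the weight is 51 (the insurer's 6 is given no effect), which does exceed 49, so (g) meets the standard.
  Stage II.1 carried; the burden shifts to the insurer.
At Stage II.2 the insurer must meet a clear and cogent showing (weight is at least 72): on (h) the weight is 68 (the policyholder's 66 is given no effect), < 72, so (h) does not meet the standard.
  Stage II.2 not carried; the insurer fails its burden.
The policyholder prevails on this issue.
Per-issue: Issue I → policyholder; Issue II → policyholder. The policyholder must prevail on every issue; overall, the policyholder prevails.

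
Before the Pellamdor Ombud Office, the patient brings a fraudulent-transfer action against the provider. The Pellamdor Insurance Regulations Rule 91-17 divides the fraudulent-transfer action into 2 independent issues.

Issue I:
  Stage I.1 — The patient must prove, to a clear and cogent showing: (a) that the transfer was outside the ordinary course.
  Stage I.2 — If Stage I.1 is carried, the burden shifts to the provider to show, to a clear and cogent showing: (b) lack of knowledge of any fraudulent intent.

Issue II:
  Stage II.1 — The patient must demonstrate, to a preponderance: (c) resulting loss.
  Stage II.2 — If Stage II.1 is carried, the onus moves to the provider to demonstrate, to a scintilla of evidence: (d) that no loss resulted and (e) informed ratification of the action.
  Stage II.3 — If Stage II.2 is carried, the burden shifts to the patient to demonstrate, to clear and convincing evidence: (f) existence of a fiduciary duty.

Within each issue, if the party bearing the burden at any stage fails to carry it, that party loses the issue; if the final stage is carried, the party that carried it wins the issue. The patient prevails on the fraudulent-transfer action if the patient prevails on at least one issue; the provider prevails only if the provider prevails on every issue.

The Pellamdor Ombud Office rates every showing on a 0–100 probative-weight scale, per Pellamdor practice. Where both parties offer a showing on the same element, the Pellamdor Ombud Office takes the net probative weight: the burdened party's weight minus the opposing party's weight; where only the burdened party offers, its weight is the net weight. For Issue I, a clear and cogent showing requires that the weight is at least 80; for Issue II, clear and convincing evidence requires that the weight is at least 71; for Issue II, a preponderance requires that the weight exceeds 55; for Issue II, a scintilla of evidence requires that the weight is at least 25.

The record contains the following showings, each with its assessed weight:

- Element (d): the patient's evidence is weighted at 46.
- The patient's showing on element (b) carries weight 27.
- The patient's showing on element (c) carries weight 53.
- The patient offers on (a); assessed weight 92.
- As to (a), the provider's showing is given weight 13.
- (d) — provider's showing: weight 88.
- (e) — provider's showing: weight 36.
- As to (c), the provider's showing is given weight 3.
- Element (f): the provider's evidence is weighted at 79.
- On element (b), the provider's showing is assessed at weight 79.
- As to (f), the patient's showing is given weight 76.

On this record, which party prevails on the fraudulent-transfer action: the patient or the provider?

— Issue I —
Stage I.1 (patient, a clear and cogent showing, weight is at least 80): (a) net 92−13=79 < 80 — fails.
  Not every element is met, so the patient fails to carry Stage I.1.
The provider prevails on this issue.
— Issue II —
Stage II.1 — burden on patient; standard: a preponderance (weight exceeds 55).
    (c): 53 − 3 = 50 ≤ 55 [not met]
  Stage II.1 not carried; the patient fails its burden.
The provider prevails on this issue.
Per-issue: Issue I → provider; Issue II → provider. The patient must prevail on at least one issue; overall, the provider prevails.

provider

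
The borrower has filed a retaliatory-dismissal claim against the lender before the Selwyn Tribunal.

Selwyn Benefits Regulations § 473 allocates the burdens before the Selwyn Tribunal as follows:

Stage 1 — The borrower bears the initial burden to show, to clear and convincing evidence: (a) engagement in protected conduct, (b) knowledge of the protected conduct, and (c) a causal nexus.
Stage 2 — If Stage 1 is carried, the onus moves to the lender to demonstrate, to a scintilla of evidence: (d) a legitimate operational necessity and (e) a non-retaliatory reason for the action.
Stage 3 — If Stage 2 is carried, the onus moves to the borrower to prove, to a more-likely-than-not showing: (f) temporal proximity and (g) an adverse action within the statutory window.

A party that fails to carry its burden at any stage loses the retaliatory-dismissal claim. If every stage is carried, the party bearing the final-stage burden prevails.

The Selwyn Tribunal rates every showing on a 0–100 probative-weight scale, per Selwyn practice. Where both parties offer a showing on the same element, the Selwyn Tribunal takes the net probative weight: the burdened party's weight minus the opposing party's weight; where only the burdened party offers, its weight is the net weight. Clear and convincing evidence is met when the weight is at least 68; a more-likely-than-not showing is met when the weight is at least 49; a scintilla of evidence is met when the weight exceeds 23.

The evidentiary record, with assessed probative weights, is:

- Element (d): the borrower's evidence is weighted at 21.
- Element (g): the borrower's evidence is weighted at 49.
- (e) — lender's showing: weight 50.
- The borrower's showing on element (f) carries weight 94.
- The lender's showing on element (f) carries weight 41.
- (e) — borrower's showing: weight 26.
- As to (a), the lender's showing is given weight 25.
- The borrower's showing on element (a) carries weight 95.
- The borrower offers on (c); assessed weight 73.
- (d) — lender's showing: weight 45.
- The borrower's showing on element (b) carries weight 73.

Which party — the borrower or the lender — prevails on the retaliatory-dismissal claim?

At Stage 1 the borrower must meet clear and convincing evidence (weight is at least 68): on (a) the weight is 95 less the opposing 25 gives net 70, ≥ 68, so (a) meets the standard; on (b) the weight is 73, ≥ 68, so (b) meets the standard; on (c) the weight is 73, which does reach 68, so (c) meets the standard.
  All elements met. The burden passes to the lender.
At Stage 2 the lender must meet a scintilla of evidence (weight exceeds 23): on (d) the weight is 45 less the opposing 21 gives net 24, > 23, so (d) meets the standard; on (e) the weight is 50 less the opposing 26 gives net 24, > 23, so (e) meets the standard.
  The lender carries Stage 2; the borrower now bears the burden.
At Stage 3 the borrower must meet a more-likely-than-not showing (weight is at least 49): on (f) the weight is 94 less the opposing 41 gives net 53, ≥ 49, so (f) meets the standard; on (g) the weight is 49, which does reach 49, so (g) meets the standard.
  The borrower carries the last stage.
With every stage satisfied, the borrower prevails.

borrower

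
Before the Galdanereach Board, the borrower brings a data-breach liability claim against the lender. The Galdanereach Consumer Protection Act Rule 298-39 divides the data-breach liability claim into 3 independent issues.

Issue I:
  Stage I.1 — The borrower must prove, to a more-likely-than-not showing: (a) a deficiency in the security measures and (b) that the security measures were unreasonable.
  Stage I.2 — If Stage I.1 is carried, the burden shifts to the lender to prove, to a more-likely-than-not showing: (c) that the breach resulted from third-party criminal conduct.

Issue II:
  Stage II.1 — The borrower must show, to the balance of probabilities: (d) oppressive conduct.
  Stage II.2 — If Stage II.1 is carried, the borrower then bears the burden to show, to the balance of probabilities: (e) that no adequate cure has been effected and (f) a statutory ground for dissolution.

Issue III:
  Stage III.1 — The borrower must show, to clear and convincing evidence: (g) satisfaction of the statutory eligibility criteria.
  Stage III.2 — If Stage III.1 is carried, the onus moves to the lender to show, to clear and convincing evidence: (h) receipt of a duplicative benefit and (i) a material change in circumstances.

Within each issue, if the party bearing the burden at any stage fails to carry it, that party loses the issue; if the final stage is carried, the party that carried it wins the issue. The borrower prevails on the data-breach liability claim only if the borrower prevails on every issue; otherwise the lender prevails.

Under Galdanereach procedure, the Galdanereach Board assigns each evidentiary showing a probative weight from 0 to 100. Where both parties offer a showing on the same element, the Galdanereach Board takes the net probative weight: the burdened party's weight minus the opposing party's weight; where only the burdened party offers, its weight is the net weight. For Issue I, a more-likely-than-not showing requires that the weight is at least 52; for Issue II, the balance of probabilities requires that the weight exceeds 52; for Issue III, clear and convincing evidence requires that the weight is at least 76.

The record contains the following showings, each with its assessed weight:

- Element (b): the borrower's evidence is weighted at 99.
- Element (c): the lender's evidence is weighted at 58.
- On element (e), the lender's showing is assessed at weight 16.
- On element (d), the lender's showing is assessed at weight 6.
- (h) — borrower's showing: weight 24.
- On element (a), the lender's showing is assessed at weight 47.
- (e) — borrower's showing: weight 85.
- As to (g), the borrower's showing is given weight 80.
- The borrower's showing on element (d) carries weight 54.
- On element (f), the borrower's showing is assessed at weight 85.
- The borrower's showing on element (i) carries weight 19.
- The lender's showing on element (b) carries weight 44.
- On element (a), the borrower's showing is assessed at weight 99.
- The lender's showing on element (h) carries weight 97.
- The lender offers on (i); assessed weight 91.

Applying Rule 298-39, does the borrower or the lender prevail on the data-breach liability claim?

— Issue I —
At Stage I.1 the borrower must meet a more-likely-than-not showing (weight is at least 52): on (a) the weight is 99 less the opposing 47 gives net 52, ≥ 52, so (a) meets the standard; on (b) the weight is 99 less the opposing 44 gives net 55, which does reach 52, so (b) meets the standard.
  Stage I.1 is satisfied; the onus moves to the lender.
At Stage I.2 the lender must meet a more-likely-than-not showing (weight is at least 52): on (c) the weight is 58, ≥ 52, so (c) meets the standard.
  All elements met at the final stage.
Every stage carried; the lender prevails on this issue.
— Issue II —
At Stage II.1 the borrower must meet the balance of probabilities (weight exceeds 52): on (d) the weight is 54 less the opposing 6 gives net 48, which does not exceed 52, so (d) does not meet the standard.
  The borrower does not carry Stage II.1.
So the lender prevails on this issue.
— Issue III —
Stage III.1 — burden on borrower; standard: clear and convincing evidence (weight is at least 76).
    (g): 80 ≥ 76 [met]
  Stage III.1 carried; the burden shifts to the lender.
Stage III.2 — burden on lender; standard: clear and convincing evidence (weight is at least 76).
    (h): 97 − 24 = 73 < 76 [not met]
    (i): 91 − 19 = 72 < 76 [not met]
  Not every element is met, so the lender fails to carry Stage III.2.
The borrower prevails on this issue.
Per-issue: Issue I → lender; Issue II → lender; Issue III → borrower. The borrower must prevail on every issue; overall, the lender prevails.

lender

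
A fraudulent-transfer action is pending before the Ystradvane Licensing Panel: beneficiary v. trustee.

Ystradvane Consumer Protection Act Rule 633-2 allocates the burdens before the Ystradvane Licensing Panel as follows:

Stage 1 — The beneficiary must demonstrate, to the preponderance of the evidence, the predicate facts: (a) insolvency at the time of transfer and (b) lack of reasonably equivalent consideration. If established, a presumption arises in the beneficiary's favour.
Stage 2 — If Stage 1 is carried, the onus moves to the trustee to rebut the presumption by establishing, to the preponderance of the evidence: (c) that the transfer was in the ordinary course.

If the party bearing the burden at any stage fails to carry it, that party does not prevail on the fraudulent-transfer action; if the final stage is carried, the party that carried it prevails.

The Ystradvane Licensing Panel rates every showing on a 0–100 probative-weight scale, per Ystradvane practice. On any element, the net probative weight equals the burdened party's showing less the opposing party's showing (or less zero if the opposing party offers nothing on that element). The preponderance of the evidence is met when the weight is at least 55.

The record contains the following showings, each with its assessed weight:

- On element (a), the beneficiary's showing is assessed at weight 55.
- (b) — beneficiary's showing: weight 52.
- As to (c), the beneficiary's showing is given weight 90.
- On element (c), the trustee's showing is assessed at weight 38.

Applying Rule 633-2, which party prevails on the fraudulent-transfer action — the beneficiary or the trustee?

trustee

Stage 1 — burden on beneficiary; standard: the preponderance of the evidence (weight is at least 55).
    (a): 55 ≥ 55 [met]
    (b): 52 < 55 [not met]
  Stage 1 not carried; the beneficiary fails its burden.
The analysis ends at Stage 1; the trustee prevails.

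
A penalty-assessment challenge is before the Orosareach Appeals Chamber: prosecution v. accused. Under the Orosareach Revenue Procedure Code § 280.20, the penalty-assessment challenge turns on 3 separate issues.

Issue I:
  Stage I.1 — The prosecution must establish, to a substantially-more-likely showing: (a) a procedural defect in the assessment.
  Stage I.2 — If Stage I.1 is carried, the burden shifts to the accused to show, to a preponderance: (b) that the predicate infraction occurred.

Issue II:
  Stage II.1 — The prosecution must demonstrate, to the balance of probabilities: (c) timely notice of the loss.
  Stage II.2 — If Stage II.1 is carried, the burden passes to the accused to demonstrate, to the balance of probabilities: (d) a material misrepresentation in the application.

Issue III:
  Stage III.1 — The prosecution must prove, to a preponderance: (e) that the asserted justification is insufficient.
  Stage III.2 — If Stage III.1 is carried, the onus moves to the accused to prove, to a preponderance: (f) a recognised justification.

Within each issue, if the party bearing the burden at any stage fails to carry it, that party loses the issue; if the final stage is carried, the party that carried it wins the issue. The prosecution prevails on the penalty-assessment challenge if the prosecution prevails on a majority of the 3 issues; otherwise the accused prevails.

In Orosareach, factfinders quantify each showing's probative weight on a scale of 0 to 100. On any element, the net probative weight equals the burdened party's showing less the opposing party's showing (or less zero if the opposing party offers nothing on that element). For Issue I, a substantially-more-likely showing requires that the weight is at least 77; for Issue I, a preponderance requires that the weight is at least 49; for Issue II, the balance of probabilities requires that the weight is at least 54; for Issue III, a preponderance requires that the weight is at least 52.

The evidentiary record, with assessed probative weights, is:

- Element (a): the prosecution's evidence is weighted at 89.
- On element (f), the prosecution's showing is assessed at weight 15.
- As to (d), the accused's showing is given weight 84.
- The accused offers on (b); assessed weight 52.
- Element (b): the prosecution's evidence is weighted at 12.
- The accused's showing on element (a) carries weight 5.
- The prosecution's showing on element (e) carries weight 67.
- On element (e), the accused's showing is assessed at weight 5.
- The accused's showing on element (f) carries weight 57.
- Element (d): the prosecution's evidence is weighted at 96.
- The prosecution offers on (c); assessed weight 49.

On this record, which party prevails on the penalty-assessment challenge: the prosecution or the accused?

prosecution

— Issue I —
Stage I.1 (prosecution, a substantially-more-likely showing, weight is at least 77): (a) net 89−5=84 ≥ 77 — meets.
  Stage I.1 carried; the burden shifts to the accused.
Stage I.2 (accused, a preponderance, weight is at least 49): (b) net 52−12=40 < 49 — fails.
  The accused does not carry Stage I.2.
The prosecution prevails on this issue.
— Issue II —
Stage II.1 — burden on prosecution; standard: the balance of probabilities (weight is at least 54).
    (c): 49 < 54 [not met]
  Stage II.1 not carried; the prosecution fails its burden.
The accused prevails on this issue.
— Issue III —
Stage III.1 (prosecution, a preponderance, weight is at least 52): (e) net 67−5=62 ≥ 52 — meets.
  The prosecution carries Stage III.1; the accused now bears the burden.
Stage III.2 (accused, a preponderance, weight is at least 52): (f) net 57−15=42 < 52 — fails.
  The accused does not carry Stage III.2.
So the prosecution prevails on this issue.
Per-issue: Issue I → prosecution; Issue II → accused; Issue III → prosecution. The prosecution must prevail on a majority of issues; overall, the prosecution prevails.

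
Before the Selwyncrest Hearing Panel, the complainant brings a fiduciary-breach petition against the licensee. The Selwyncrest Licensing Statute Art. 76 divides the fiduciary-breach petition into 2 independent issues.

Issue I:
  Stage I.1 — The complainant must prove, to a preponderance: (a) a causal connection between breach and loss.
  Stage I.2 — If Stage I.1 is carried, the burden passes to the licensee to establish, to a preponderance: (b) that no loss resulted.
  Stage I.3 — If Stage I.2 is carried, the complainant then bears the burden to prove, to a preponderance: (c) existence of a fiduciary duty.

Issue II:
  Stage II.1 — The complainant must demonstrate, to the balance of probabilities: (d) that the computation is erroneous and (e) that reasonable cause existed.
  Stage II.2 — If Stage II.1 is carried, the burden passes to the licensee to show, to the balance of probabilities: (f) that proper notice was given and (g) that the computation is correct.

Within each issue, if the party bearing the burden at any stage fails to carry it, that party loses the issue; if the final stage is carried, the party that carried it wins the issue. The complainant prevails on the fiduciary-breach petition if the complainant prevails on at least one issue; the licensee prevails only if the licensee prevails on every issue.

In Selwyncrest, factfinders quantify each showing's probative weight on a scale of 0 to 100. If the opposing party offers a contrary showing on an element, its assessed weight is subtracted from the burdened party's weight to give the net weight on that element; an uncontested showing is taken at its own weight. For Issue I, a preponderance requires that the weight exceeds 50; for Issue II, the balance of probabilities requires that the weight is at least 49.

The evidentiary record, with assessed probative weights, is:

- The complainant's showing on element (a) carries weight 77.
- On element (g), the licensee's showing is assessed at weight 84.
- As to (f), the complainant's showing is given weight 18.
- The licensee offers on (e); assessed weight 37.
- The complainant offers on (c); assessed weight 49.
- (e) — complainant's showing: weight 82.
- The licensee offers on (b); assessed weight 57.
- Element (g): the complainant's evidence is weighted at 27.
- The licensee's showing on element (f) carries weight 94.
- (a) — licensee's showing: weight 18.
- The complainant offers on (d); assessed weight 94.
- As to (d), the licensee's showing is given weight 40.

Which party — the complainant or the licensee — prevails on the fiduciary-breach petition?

licensee

— Issue I —
Stage I.1 (complainant, a preponderance, weight exceeds 50): (a) net 77−18=59 > 50 — meets.
  Stage I.1 carried; the burden shifts to the licensee.
Stage I.2 (licensee, a preponderance, weight exceeds 50): (b) 57 > 50 — meets.
  Stage I.2 carried; the burden shifts to the complainant.
Stage I.3 (complainant, a preponderance, weight exceeds 50): (c) 49 ≤ 50 — fails.
  Stage I.3 not carried; the complainant fails its burden.
The licensee prevails on this issue.
— Issue II —
Stage II.1 — burden on complainant; standard: the balance of probabilities (weight is at least 49).
    (d): 94 − 40 = 54 ≥ 49 [met]
    (e): 82 − 37 = 45 < 49 [not met]
  Not every element is met, so the complainant fails to carry Stage II.1.
The licensee prevails on this issue.
Per-issue: Issue I → licensee; Issue II → licensee. The complainant must prevail on at least one issue; overall, the licensee prevails.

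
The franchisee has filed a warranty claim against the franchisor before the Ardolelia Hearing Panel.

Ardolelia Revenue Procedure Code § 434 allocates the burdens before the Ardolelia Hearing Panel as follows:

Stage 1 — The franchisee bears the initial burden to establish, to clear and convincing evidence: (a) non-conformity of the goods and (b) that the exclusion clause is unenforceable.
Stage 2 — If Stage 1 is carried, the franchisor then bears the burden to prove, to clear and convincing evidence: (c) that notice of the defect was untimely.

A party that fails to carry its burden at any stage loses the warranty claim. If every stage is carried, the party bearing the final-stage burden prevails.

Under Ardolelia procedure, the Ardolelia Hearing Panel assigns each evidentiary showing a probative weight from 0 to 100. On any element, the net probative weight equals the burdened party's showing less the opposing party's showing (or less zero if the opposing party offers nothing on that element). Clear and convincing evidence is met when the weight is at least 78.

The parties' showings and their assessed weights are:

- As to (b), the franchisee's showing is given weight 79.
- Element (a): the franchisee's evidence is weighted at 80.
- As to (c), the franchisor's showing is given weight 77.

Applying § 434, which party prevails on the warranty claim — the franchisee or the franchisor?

Stage 1 — burden on franchisee; standard: clear and convincing evidence (weight is at least 78).
    (a): 80 ≥ 78 [met]
    (b): 79 ≥ 78 [met]
  Stage 1 carried; the burden shifts to the franchisor.
Stage 2 — burden on franchisor; standard: clear and convincing evidence (weight is at least 78).
    (c): 77 < 78 [not met]
  Stage 2 not carried; the franchisor fails its burden.
The analysis ends at Stage 2; the franchisee prevails.

franchisee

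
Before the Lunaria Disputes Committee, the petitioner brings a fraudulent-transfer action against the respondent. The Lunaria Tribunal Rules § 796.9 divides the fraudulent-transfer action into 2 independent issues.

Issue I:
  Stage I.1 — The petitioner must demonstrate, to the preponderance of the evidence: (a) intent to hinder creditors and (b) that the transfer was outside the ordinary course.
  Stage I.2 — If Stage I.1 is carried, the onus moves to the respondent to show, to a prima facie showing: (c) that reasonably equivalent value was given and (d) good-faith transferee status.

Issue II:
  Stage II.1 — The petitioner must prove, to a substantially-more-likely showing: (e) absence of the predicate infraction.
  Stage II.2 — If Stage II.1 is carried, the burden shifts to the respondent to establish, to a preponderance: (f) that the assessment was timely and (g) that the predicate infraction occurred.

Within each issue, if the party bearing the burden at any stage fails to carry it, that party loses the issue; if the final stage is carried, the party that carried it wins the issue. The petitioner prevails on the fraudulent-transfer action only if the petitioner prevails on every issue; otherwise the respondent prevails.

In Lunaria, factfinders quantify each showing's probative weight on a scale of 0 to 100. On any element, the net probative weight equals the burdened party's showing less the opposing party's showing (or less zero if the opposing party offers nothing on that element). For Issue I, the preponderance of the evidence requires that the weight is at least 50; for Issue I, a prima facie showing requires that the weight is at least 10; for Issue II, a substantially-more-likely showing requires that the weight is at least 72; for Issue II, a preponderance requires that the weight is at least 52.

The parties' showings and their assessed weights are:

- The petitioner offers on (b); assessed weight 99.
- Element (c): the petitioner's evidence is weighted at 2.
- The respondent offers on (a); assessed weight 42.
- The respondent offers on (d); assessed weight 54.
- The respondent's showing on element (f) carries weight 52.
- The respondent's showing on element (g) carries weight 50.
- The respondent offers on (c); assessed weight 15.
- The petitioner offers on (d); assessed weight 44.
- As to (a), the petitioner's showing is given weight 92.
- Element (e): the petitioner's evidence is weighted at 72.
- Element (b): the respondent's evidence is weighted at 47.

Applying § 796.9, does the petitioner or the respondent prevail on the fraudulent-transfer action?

respondent

— Issue I —
Stage I.1 — burden on petitioner; standard: the preponderance of the evidence (weight is at least 50).
    (a): 92 − 42 = 50 ≥ 50 [met]
    (b): 99 − 47 = 52 ≥ 50 [met]
  All elements met. The burden passes to the respondent.
Stage I.2 — burden on respondent; standard: a prima facie showing (weight is at least 10).
    (c): 15 − 2 = 13 ≥ 10 [met]
    (d): 54 − 44 = 10 ≥ 10 [met]
  Stage I.2 carried; the final stage is satisfied.
With every stage satisfied, the respondent prevails on this issue.
— Issue II —
Stage II.1 (petitioner, a substantially-more-likely showing, weight is at least 72): (e) 72 ≥ 72 — meets.
  Stage II.1 is satisfied; the onus moves to the respondent.
Stage II.2 (respondent, a preponderance, weight is at least 52): (f) 52 ≥ 52 — meets; (g) 50 < 52 — fails.
  Not every element is met, so the respondent fails to carry Stage II.2.
The petitioner prevails on this issue.
Per-issue: Issue I → respondent; Issue II → petitioner. The petitioner must prevail on every issue; overall, the respondent prevails.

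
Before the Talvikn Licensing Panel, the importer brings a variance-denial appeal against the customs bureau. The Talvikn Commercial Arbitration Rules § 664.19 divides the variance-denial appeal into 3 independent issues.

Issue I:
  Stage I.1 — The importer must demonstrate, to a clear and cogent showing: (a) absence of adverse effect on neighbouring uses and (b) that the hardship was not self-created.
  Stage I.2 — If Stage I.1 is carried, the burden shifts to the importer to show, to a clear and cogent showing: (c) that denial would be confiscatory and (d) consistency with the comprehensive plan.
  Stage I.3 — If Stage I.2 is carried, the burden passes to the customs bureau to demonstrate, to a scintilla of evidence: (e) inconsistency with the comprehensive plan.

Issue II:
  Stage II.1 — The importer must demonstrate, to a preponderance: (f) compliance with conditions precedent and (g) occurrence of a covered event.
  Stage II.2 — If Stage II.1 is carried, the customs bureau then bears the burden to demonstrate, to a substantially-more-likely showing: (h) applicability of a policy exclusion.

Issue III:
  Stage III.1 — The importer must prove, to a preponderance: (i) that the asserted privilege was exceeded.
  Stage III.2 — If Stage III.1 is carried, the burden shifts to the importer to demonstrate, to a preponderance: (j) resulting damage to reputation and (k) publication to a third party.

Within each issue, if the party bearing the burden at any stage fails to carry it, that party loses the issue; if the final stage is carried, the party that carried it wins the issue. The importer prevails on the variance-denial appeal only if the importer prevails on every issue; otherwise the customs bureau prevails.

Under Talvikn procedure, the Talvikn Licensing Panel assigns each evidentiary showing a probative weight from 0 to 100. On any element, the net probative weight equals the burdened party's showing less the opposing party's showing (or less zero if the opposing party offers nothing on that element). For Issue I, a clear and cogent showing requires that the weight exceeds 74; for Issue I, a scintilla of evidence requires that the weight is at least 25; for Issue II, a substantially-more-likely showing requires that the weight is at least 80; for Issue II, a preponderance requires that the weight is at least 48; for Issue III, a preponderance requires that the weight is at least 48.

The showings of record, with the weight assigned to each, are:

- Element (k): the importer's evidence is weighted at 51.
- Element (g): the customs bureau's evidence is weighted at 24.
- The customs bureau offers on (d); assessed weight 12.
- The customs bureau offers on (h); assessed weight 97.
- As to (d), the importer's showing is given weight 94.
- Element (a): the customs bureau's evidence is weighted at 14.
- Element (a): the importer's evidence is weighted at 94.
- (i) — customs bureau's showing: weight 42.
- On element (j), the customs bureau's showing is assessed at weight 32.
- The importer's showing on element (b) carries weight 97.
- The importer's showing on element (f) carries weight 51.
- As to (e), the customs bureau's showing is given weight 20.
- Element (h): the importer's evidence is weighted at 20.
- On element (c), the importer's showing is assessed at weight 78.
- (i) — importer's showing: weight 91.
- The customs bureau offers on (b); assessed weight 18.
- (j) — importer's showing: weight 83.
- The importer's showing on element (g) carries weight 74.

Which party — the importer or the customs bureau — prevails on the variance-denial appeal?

importer

— Issue I —
At Stage I.1 the importer must meet a clear and cogent showing (weight exceeds 74): on (a) the weight is 94 less the opposing 14 gives net 80, which does exceed 74, so (a) meets the standard; on (b) the weight is 97 less the opposing 18 gives net 79, which does exceed 74, so (b) meets the standard.
  Stage I.1 carried; the burden remains with the importer.
At Stage I.2 the importer must meet a clear and cogent showing (weight exceeds 74): on (c) the weight is 78, > 74, so (c) meets the standard; on (d) the weight is 94 less the opposing 12 gives net 82, > 74, so (d) meets the standard.
  The importer carries Stage I.2; the customs bureau now bears the burden.
At Stage I.3 the customs bureau must meet a scintilla of evidence (weight is at least 25): on (e) the weight is 20, < 25, so (e) does not meet the standard.
  The customs bureau does not carry Stage I.3.
The importer prevails on this issue.
— Issue II —
Stage II.1 (importer, a preponderance, weight is at least 48): (f) 51 ≥ 48 — meets; (g) net 74−24=50 ≥ 48 — meets.
  Stage II.1 is satisfied; the onus moves to the customs bureau.
Stage II.2 (customs bureau, a substantially-more-likely showing, weight is at least 80): (h) net 97−20=77 < 80 — fails.
  Stage II.2 not carried; the customs bureau fails its burden.
The analysis ends at Stage II.2; the importer prevails on this issue.
— Issue III —
At Stage III.1 the importer must meet a preponderance (weight is at least 48): on (i) the weight is 91 less the opposing 42 gives net 49, which does reach 48, so (i) meets the standard.
  All elements met. The importer retains the burden for Stage III.2.
At Stage III.2 the importer must meet a preponderance (weight is at least 48): on (j) the weight is 83 less the opposing 32 gives net 51, ≥ 48, so (j) meets the standard; on (k) the weight is 51, which does reach 48, so (k) meets the standard.
  The importer carries the last stage.
Every stage carried; the importer prevails on this issue.
Per-issue: Issue I → importer; Issue II → importer; Issue III → importer. The importer must prevail on every issue; overall, the importer prevails.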